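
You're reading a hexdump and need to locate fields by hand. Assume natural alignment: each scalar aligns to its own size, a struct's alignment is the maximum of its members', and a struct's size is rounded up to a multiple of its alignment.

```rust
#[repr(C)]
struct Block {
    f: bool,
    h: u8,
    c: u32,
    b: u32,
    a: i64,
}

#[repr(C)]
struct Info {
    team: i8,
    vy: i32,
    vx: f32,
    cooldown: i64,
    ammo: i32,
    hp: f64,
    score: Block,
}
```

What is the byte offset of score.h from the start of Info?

Block: 0..1  f  (1B, 1-aligned); 1..2  h  (1B, 1-aligned); 2..4  -- padding (2B); 4..8  c  (4B, 4-aligned); 8..12  b  (4B, 4-aligned); 12..16  -- padding (4B); 16..24  a  (8B, 8-aligned); sizeof = 24, alignof = 8
0..1  team  (1B, 1-aligned)
1..4  -- padding (3B)
4..8  vy  (4B, 4-aligned)
8..12  vx  (4B, 4-aligned)
12..16  -- padding (4B)
16..24  cooldown  (8B, 8-aligned)
24..28  ammo  (4B, 4-aligned)
28..32  -- padding (4B)
32..40  hp  (8B, 8-aligned)
40..64  score  (24B, 8-aligned)
within Block: h at 1
40 + 1 = 41

41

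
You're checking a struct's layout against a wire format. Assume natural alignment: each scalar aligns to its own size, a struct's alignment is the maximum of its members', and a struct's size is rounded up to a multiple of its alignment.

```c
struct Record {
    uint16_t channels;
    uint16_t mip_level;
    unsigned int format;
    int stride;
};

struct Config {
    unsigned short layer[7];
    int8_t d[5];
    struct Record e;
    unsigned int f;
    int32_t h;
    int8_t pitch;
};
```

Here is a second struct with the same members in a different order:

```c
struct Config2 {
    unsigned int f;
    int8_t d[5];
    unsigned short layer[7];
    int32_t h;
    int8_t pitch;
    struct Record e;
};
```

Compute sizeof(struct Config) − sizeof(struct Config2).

0

Record: channels at 0 (size 2, align 2) → ends 2; mip_level at 2 (size 2, align 2) → ends 4; format at 4 (size 4, align 4) → ends 8; stride at 8 (size 4, align 4) → ends 12; total 12 bytes, alignment 4
layer at 0 (size 14, align 2) → ends 14
d at 14 (size 5, align 1) → ends 19
pad 1 to align 4 for e
e at 20 (size 12, align 4) → ends 32
f at 32 (size 4, align 4) → ends 36
h at 36 (size 4, align 4) → ends 40
pitch at 40 (size 1, align 1) → ends 41
tail pad 3 to reach multiple of 4
total 44 bytes, alignment 4
— Config2 —
f at 0 (size 4, align 4) → ends 4
d at 4 (size 5, align 1) → ends 9
pad 1 to align 2 for layer
layer at 10 (size 14, align 2) → ends 24
h at 24 (size 4, align 4) → ends 28
pitch at 28 (size 1, align 1) → ends 29
pad 3 to align 4 for e
e at 32 (size 12, align 4) → ends 44
total 44 bytes, alignment 4
44 − 44 = 0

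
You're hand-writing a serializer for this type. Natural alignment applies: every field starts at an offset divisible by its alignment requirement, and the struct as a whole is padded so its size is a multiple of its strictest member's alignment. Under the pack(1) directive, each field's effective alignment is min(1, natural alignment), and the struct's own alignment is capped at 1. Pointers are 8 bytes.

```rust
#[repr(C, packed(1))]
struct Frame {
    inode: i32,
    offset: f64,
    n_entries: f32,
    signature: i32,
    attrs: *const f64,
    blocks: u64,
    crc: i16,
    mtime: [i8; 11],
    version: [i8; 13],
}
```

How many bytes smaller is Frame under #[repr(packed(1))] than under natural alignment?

10

natural layout:
  inode at 0 (size 4, align 4) → ends 4
  pad 4 to align 8 for offset
  offset at 8 (size 8, align 8) → ends 16
  n_entries at 16 (size 4, align 4) → ends 20
  signature at 20 (size 4, align 4) → ends 24
  attrs at 24 (size 8, align 8) → ends 32
  blocks at 32 (size 8, align 8) → ends 40
  crc at 40 (size 2, align 2) → ends 42
  mtime at 42 (size 11, align 1) → ends 53
  version at 53 (size 13, align 1) → ends 66
  tail pad 6 to reach multiple of 8
  total 72 bytes, alignment 8
packed(1) layout:
  inode at 0 (size 4, align 1) → ends 4
  offset at 4 (size 8, align 1) → ends 12
  n_entries at 12 (size 4, align 1) → ends 16
  signature at 16 (size 4, align 1) → ends 20
  attrs at 20 (size 8, align 1) → ends 28
  blocks at 28 (size 8, align 1) → ends 36
  crc at 36 (size 2, align 1) → ends 38
  mtime at 38 (size 11, align 1) → ends 49
  version at 49 (size 13, align 1) → ends 62
  total 62 bytes, alignment 1
72 − 62 = 10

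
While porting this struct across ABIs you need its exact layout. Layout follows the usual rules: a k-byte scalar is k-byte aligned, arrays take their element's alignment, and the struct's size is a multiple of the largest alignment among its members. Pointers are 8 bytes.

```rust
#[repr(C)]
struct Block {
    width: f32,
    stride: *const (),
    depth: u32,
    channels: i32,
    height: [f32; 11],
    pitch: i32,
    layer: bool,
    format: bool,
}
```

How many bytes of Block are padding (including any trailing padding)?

10

@0: width [4B, align 4] → 4
+4 pad (align 8)
@8: stride [8B, align 8] → 16
@16: depth [4B, align 4] → 20
@20: channels [4B, align 4] → 24
@24: height [44B, align 4] → 68
@68: pitch [4B, align 4] → 72
@72: layer [1B, align 1] → 73
@73: format [1B, align 1] → 74
+6 tail pad (align 8)
size 80, align 8
data bytes 70, size 80 → padding 10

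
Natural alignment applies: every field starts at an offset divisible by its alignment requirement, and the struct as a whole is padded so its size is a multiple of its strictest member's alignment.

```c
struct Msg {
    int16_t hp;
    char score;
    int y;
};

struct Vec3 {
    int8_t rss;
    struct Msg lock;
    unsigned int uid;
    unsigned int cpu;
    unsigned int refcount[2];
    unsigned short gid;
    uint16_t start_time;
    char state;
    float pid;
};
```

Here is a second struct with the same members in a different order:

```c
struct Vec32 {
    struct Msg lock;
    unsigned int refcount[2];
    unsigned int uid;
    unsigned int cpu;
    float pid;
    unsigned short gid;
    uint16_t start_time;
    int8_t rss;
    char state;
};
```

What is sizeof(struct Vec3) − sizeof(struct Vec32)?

Msg: 0..2  hp  (2B, 2-aligned); 2..3  score  (1B, 1-aligned); 3..4  -- padding (1B); 4..8  y  (4B, 4-aligned); sizeof = 8, alignof = 4
0..1  rss  (1B, 1-aligned)
1..4  -- padding (3B)
4..12  lock  (8B, 4-aligned)
12..16  uid  (4B, 4-aligned)
16..20  cpu  (4B, 4-aligned)
20..28  refcount  (8B, 4-aligned)
28..30  gid  (2B, 2-aligned)
30..32  start_time  (2B, 2-aligned)
32..33  state  (1B, 1-aligned)
33..36  -- padding (3B)
36..40  pid  (4B, 4-aligned)
sizeof = 40, alignof = 4
— Vec32 —
0..8  lock  (8B, 4-aligned)
8..16  refcount  (8B, 4-aligned)
16..20  uid  (4B, 4-aligned)
20..24  cpu  (4B, 4-aligned)
24..28  pid  (4B, 4-aligned)
28..30  gid  (2B, 2-aligned)
30..32  start_time  (2B, 2-aligned)
32..33  rss  (1B, 1-aligned)
33..34  state  (1B, 1-aligned)
34..36  -- tail padding (2B)
sizeof = 36, alignof = 4
40 − 36 = 4

4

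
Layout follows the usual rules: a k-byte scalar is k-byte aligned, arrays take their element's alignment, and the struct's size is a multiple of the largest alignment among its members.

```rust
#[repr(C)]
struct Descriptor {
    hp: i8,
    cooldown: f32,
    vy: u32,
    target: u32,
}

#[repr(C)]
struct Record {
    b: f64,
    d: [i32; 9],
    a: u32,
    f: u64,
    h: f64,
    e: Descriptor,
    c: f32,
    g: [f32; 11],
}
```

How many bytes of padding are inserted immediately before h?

Descriptor: @0: hp [1B, align 1] → 1; +3 pad (align 4); @4: cooldown [4B, align 4] → 8; @8: vy [4B, align 4] → 12; @12: target [4B, align 4] → 16; size 16, align 4
@0: b [8B, align 8] → 8
@8: d [36B, align 4] → 44
@44: a [4B, align 4] → 48
@48: f [8B, align 8] → 56
@56: h [8B, align 8] → 64

0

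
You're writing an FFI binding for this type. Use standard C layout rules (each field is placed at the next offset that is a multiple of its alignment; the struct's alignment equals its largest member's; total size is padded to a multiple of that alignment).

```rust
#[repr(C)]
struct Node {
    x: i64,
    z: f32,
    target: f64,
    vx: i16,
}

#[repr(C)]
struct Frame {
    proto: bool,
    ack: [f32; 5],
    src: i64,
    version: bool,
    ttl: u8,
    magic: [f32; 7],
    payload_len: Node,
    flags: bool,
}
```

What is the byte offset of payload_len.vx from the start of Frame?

Node: 0..8  x  (8B, 8-aligned); 8..12  z  (4B, 4-aligned); 12..16  -- padding (4B); 16..24  target  (8B, 8-aligned); 24..26  vx  (2B, 2-aligned); 26..32  -- tail padding (6B); sizeof = 32, alignof = 8
0..1  proto  (1B, 1-aligned)
1..4  -- padding (3B)
4..24  ack  (20B, 4-aligned)
24..32  src  (8B, 8-aligned)
32..33  version  (1B, 1-aligned)
33..34  ttl  (1B, 1-aligned)
34..36  -- padding (2B)
36..64  magic  (28B, 4-aligned)
64..96  payload_len  (32B, 8-aligned)
within Node: vx at 24
64 + 24 = 88

88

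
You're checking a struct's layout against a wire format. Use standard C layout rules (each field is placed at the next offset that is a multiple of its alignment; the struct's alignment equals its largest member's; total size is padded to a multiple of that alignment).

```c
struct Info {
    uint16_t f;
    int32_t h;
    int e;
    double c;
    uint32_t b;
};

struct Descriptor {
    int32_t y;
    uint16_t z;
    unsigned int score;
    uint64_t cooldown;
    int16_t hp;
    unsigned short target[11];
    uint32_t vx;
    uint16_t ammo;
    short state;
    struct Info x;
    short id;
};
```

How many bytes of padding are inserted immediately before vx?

0

Info: @0: f [2B, align 2] → 2; +2 pad (align 4); @4: h [4B, align 4] → 8; @8: e [4B, align 4] → 12; +4 pad (align 8); @16: c [8B, align 8] → 24; @24: b [4B, align 4] → 28; +4 tail pad (align 8); size 32, align 8
@0: y [4B, align 4] → 4
@4: z [2B, align 2] → 6
+2 pad (align 4)
@8: score [4B, align 4] → 12
+4 pad (align 8)
@16: cooldown [8B, align 8] → 24
@24: hp [2B, align 2] → 26
@26: target [22B, align 2] → 48
@48: vx [4B, align 4] → 52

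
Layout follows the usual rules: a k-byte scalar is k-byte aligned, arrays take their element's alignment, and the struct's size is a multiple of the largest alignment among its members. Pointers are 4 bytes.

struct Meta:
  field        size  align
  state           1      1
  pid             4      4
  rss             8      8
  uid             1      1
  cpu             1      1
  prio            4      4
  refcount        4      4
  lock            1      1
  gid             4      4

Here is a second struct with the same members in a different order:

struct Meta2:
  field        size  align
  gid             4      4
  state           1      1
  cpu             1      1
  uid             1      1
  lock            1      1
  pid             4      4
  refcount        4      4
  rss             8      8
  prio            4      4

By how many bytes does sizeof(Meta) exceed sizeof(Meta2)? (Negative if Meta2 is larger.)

8

0..1  state  (1B, 1-aligned)
1..4  -- padding (3B)
4..8  pid  (4B, 4-aligned)
8..16  rss  (8B, 8-aligned)
16..17  uid  (1B, 1-aligned)
17..18  cpu  (1B, 1-aligned)
18..20  -- padding (2B)
20..24  prio  (4B, 4-aligned)
24..28  refcount  (4B, 4-aligned)
28..29  lock  (1B, 1-aligned)
29..32  -- padding (3B)
32..36  gid  (4B, 4-aligned)
36..40  -- tail padding (4B)
sizeof = 40, alignof = 8
— Meta2 —
0..4  gid  (4B, 4-aligned)
4..5  state  (1B, 1-aligned)
5..6  cpu  (1B, 1-aligned)
6..7  uid  (1B, 1-aligned)
7..8  lock  (1B, 1-aligned)
8..12  pid  (4B, 4-aligned)
12..16  refcount  (4B, 4-aligned)
16..24  rss  (8B, 8-aligned)
24..28  prio  (4B, 4-aligned)
28..32  -- tail padding (4B)
sizeof = 32, alignof = 8
40 − 32 = 8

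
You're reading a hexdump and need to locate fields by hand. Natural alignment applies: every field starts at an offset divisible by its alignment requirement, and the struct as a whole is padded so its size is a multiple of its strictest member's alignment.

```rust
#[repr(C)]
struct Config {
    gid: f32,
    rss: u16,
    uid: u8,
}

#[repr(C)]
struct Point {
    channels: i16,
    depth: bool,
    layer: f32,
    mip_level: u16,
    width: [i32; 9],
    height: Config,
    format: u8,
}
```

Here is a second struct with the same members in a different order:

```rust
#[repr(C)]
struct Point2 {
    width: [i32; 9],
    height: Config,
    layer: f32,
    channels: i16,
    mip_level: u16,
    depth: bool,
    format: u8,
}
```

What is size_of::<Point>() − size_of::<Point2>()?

4

Config: @0: gid [4B, align 4] → 4; @4: rss [2B, align 2] → 6; @6: uid [1B, align 1] → 7; +1 tail pad (align 4); size 8, align 4
@0: channels [2B, align 2] → 2
@2: depth [1B, align 1] → 3
+1 pad (align 4)
@4: layer [4B, align 4] → 8
@8: mip_level [2B, align 2] → 10
+2 pad (align 4)
@12: width [36B, align 4] → 48
@48: height [8B, align 4] → 56
@56: format [1B, align 1] → 57
+3 tail pad (align 4)
size 60, align 4
— Point2 —
@0: width [36B, align 4] → 36
@36: height [8B, align 4] → 44
@44: layer [4B, align 4] → 48
@48: channels [2B, align 2] → 50
@50: mip_level [2B, align 2] → 52
@52: depth [1B, align 1] → 53
@53: format [1B, align 1] → 54
+2 tail pad (align 4)
size 56, align 4
60 − 56 = 4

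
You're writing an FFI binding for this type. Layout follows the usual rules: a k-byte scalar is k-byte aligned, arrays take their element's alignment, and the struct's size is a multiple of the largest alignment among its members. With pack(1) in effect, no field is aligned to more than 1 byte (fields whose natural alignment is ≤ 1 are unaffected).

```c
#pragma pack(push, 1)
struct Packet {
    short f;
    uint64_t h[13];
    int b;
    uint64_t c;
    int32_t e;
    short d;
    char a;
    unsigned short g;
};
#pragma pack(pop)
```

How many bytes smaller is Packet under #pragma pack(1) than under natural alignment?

natural layout:
  0..2  f  (2B, 2-aligned)
  2..8  -- padding (6B)
  8..112  h  (104B, 8-aligned)
  112..116  b  (4B, 4-aligned)
  116..120  -- padding (4B)
  120..128  c  (8B, 8-aligned)
  128..132  e  (4B, 4-aligned)
  132..134  d  (2B, 2-aligned)
  134..135  a  (1B, 1-aligned)
  135..136  -- padding (1B)
  136..138  g  (2B, 2-aligned)
  138..144  -- tail padding (6B)
  sizeof = 144, alignof = 8
packed(1) layout:
  0..2  f  (2B, 1-aligned)
  2..106  h  (104B, 1-aligned)
  106..110  b  (4B, 1-aligned)
  110..118  c  (8B, 1-aligned)
  118..122  e  (4B, 1-aligned)
  122..124  d  (2B, 1-aligned)
  124..125  a  (1B, 1-aligned)
  125..127  g  (2B, 1-aligned)
  sizeof = 127, alignof = 1
144 − 127 = 17

17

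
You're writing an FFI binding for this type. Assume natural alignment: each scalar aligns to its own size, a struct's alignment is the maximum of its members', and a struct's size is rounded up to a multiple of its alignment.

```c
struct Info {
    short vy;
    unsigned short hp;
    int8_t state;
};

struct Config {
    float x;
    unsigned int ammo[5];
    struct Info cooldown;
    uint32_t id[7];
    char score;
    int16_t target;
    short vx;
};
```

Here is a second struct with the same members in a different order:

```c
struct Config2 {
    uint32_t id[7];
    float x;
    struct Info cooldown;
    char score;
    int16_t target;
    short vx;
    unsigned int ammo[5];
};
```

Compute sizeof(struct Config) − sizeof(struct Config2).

4

Info: vy at 0 (size 2, align 2) → ends 2; hp at 2 (size 2, align 2) → ends 4; state at 4 (size 1, align 1) → ends 5; tail pad 1 to reach multiple of 2; total 6 bytes, alignment 2
x at 0 (size 4, align 4) → ends 4
ammo at 4 (size 20, align 4) → ends 24
cooldown at 24 (size 6, align 2) → ends 30
pad 2 to align 4 for id
id at 32 (size 28, align 4) → ends 60
score at 60 (size 1, align 1) → ends 61
pad 1 to align 2 for target
target at 62 (size 2, align 2) → ends 64
vx at 64 (size 2, align 2) → ends 66
tail pad 2 to reach multiple of 4
total 68 bytes, alignment 4
— Config2 —
id at 0 (size 28, align 4) → ends 28
x at 28 (size 4, align 4) → ends 32
cooldown at 32 (size 6, align 2) → ends 38
score at 38 (size 1, align 1) → ends 39
pad 1 to align 2 for target
target at 40 (size 2, align 2) → ends 42
vx at 42 (size 2, align 2) → ends 44
ammo at 44 (size 20, align 4) → ends 64
total 64 bytes, alignment 4
68 − 64 = 4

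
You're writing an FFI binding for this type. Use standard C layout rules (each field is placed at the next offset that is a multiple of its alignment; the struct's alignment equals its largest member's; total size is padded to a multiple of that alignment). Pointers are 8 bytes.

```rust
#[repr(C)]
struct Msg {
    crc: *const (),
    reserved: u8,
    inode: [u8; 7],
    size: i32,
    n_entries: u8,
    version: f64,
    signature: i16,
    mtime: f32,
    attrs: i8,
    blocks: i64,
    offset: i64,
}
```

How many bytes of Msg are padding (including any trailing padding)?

12

crc at 0 (size 8, align 8) → ends 8
reserved at 8 (size 1, align 1) → ends 9
inode at 9 (size 7, align 1) → ends 16
size at 16 (size 4, align 4) → ends 20
n_entries at 20 (size 1, align 1) → ends 21
pad 3 to align 8 for version
version at 24 (size 8, align 8) → ends 32
signature at 32 (size 2, align 2) → ends 34
pad 2 to align 4 for mtime
mtime at 36 (size 4, align 4) → ends 40
attrs at 40 (size 1, align 1) → ends 41
pad 7 to align 8 for blocks
blocks at 48 (size 8, align 8) → ends 56
offset at 56 (size 8, align 8) → ends 64
total 64 bytes, alignment 8
data bytes 52, size 64 → padding 12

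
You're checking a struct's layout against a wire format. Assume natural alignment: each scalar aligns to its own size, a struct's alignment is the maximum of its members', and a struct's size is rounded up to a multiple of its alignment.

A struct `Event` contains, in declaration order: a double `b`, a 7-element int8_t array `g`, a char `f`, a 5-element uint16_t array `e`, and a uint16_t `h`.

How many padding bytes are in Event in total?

4

b at 0 (size 8, align 8) → ends 8
g at 8 (size 7, align 1) → ends 15
f at 15 (size 1, align 1) → ends 16
e at 16 (size 10, align 2) → ends 26
h at 26 (size 2, align 2) → ends 28
tail pad 4 to reach multiple of 8
total 32 bytes, alignment 8
data bytes 28, size 32 → padding 4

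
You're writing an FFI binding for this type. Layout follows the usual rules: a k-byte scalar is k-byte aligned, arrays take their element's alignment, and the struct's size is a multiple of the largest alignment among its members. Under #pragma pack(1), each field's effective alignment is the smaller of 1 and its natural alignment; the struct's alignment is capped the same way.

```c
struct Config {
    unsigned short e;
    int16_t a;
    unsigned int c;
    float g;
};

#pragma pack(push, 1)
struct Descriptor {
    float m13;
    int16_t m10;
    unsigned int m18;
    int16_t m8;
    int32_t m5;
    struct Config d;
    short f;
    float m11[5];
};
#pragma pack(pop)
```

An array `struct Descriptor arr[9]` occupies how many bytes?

450

Config: 0..2  e  (2B, 2-aligned); 2..4  a  (2B, 2-aligned); 4..8  c  (4B, 4-aligned); 8..12  g  (4B, 4-aligned); sizeof = 12, alignof = 4
0..4  m13  (4B, 1-aligned)
4..6  m10  (2B, 1-aligned)
6..10  m18  (4B, 1-aligned)
10..12  m8  (2B, 1-aligned)
12..16  m5  (4B, 1-aligned)
16..28  d  (12B, 1-aligned)
28..30  f  (2B, 1-aligned)
30..50  m11  (20B, 1-aligned)
sizeof = 50, alignof = 1
array of 9: 9 × 50 = 450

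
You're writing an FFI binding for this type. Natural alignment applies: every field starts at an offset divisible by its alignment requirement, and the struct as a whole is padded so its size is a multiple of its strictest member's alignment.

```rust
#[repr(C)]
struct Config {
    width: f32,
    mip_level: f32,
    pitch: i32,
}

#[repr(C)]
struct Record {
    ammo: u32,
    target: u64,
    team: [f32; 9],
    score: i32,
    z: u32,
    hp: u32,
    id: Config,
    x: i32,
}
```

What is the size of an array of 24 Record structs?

Config: @0: width [4B, align 4] → 4; @4: mip_level [4B, align 4] → 8; @8: pitch [4B, align 4] → 12; size 12, align 4
@0: ammo [4B, align 4] → 4
+4 pad (align 8)
@8: target [8B, align 8] → 16
@16: team [36B, align 4] → 52
@52: score [4B, align 4] → 56
@56: z [4B, align 4] → 60
@60: hp [4B, align 4] → 64
@64: id [12B, align 4] → 76
@76: x [4B, align 4] → 80
size 80, align 8
array of 24: 24 × 80 = 1920

1920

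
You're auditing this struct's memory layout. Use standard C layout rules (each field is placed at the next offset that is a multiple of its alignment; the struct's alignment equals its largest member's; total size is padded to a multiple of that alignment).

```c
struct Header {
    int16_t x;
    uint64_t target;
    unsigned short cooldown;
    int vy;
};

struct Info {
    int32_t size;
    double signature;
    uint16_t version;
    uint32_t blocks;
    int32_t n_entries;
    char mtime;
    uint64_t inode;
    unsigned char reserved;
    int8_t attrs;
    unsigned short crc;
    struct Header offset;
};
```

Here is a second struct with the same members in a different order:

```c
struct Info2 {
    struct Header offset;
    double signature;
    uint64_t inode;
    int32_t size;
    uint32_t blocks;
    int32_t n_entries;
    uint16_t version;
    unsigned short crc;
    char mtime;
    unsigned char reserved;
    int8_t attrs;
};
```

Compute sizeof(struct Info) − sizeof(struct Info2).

8

Header: x at 0 (size 2, align 2) → ends 2; pad 6 to align 8 for target; target at 8 (size 8, align 8) → ends 16; cooldown at 16 (size 2, align 2) → ends 18; pad 2 to align 4 for vy; vy at 20 (size 4, align 4) → ends 24; total 24 bytes, alignment 8
size at 0 (size 4, align 4) → ends 4
pad 4 to align 8 for signature
signature at 8 (size 8, align 8) → ends 16
version at 16 (size 2, align 2) → ends 18
pad 2 to align 4 for blocks
blocks at 20 (size 4, align 4) → ends 24
n_entries at 24 (size 4, align 4) → ends 28
mtime at 28 (size 1, align 1) → ends 29
pad 3 to align 8 for inode
inode at 32 (size 8, align 8) → ends 40
reserved at 40 (size 1, align 1) → ends 41
attrs at 41 (size 1, align 1) → ends 42
crc at 42 (size 2, align 2) → ends 44
pad 4 to align 8 for offset
offset at 48 (size 24, align 8) → ends 72
total 72 bytes, alignment 8
— Info2 —
offset at 0 (size 24, align 8) → ends 24
signature at 24 (size 8, align 8) → ends 32
inode at 32 (size 8, align 8) → ends 40
size at 40 (size 4, align 4) → ends 44
blocks at 44 (size 4, align 4) → ends 48
n_entries at 48 (size 4, align 4) → ends 52
version at 52 (size 2, align 2) → ends 54
crc at 54 (size 2, align 2) → ends 56
mtime at 56 (size 1, align 1) → ends 57
reserved at 57 (size 1, align 1) → ends 58
attrs at 58 (size 1, align 1) → ends 59
tail pad 5 to reach multiple of 8
total 64 bytes, alignment 8
72 − 64 = 8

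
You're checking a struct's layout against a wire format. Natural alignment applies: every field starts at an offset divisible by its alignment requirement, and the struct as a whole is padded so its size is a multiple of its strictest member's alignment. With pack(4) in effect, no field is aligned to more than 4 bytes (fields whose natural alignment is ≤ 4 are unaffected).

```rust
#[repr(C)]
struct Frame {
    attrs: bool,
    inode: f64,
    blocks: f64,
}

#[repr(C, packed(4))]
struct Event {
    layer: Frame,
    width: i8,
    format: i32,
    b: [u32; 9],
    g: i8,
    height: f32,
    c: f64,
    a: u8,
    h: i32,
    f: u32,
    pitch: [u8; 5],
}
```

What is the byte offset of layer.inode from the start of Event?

8

Frame: 0..1  attrs  (1B, 1-aligned); 1..8  -- padding (7B); 8..16  inode  (8B, 8-aligned); 16..24  blocks  (8B, 8-aligned); sizeof = 24, alignof = 8
0..24  layer  (24B, 4-aligned)
within Frame: inode at 8
0 + 8 = 8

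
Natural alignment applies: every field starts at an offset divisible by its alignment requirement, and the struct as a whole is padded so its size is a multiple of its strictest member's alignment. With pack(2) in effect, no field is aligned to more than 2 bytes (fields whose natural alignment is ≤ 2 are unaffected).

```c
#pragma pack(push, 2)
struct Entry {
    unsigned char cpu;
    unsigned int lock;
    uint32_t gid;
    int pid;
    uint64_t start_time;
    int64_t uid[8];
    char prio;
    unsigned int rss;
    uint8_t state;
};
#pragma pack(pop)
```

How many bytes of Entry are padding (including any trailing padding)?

3

@0: cpu [1B, align 1] → 1
+1 pad (align 2)
@2: lock [4B, align 2] → 6
@6: gid [4B, align 2] → 10
@10: pid [4B, align 2] → 14
@14: start_time [8B, align 2] → 22
@22: uid [64B, align 2] → 86
@86: prio [1B, align 1] → 87
+1 pad (align 2)
@88: rss [4B, align 2] → 92
@92: state [1B, align 1] → 93
+1 tail pad (align 2)
size 94, align 2
data bytes 91, size 94 → padding 3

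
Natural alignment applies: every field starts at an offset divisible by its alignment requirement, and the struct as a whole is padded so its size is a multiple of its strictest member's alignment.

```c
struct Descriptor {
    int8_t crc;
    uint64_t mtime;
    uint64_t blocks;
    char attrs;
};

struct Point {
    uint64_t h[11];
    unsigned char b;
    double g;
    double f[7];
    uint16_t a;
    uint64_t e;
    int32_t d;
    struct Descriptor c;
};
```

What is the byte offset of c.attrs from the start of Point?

208

Descriptor: crc at 0 (size 1, align 1) → ends 1; pad 7 to align 8 for mtime; mtime at 8 (size 8, align 8) → ends 16; blocks at 16 (size 8, align 8) → ends 24; attrs at 24 (size 1, align 1) → ends 25; tail pad 7 to reach multiple of 8; total 32 bytes, alignment 8
h at 0 (size 88, align 8) → ends 88
b at 88 (size 1, align 1) → ends 89
pad 7 to align 8 for g
g at 96 (size 8, align 8) → ends 104
f at 104 (size 56, align 8) → ends 160
a at 160 (size 2, align 2) → ends 162
pad 6 to align 8 for e
e at 168 (size 8, align 8) → ends 176
d at 176 (size 4, align 4) → ends 180
pad 4 to align 8 for c
c at 184 (size 32, align 8) → ends 216
within Descriptor: attrs at 24
184 + 24 = 208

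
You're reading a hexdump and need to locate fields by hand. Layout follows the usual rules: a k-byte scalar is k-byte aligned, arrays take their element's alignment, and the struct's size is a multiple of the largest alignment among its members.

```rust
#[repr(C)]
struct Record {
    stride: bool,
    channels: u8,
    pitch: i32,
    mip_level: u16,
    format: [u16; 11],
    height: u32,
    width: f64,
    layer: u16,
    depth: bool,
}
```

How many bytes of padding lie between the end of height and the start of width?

4

0..1  stride  (1B, 1-aligned)
1..2  channels  (1B, 1-aligned)
2..4  -- padding (2B)
4..8  pitch  (4B, 4-aligned)
8..10  mip_level  (2B, 2-aligned)
10..32  format  (22B, 2-aligned)
32..36  height  (4B, 4-aligned)
36..40  -- padding (4B)
40..48  width  (8B, 8-aligned)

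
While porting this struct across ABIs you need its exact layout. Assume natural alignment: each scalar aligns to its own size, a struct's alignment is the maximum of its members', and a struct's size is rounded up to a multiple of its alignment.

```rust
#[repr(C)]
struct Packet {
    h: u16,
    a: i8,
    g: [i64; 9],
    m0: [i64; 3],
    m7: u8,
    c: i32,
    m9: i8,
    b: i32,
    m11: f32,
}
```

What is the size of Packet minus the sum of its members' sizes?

@0: h [2B, align 2] → 2
@2: a [1B, align 1] → 3
+5 pad (align 8)
@8: g [72B, align 8] → 80
@80: m0 [24B, align 8] → 104
@104: m7 [1B, align 1] → 105
+3 pad (align 4)
@108: c [4B, align 4] → 112
@112: m9 [1B, align 1] → 113
+3 pad (align 4)
@116: b [4B, align 4] → 120
@120: m11 [4B, align 4] → 124
+4 tail pad (align 8)
size 128, align 8
data bytes 113, size 128 → padding 15

15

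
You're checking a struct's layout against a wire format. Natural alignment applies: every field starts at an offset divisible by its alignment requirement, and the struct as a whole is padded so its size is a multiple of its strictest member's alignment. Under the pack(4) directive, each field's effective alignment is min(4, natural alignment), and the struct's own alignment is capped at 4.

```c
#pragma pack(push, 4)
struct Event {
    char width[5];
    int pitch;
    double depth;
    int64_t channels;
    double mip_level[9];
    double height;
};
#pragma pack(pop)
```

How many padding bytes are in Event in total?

3

0..5  width  (5B, 1-aligned)
5..8  -- padding (3B)
8..12  pitch  (4B, 4-aligned)
12..20  depth  (8B, 4-aligned)
20..28  channels  (8B, 4-aligned)
28..100  mip_level  (72B, 4-aligned)
100..108  height  (8B, 4-aligned)
sizeof = 108, alignof = 4
data bytes 105, size 108 → padding 3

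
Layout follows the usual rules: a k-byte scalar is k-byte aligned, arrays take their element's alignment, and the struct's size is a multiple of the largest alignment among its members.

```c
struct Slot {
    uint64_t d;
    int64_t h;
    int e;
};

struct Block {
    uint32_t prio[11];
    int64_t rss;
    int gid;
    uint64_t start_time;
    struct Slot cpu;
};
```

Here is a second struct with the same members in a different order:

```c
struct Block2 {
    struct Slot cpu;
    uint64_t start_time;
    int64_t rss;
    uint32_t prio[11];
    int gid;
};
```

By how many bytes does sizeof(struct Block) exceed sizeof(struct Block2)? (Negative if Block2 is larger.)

Slot: 0..8  d  (8B, 8-aligned); 8..16  h  (8B, 8-aligned); 16..20  e  (4B, 4-aligned); 20..24  -- tail padding (4B); sizeof = 24, alignof = 8
0..44  prio  (44B, 4-aligned)
44..48  -- padding (4B)
48..56  rss  (8B, 8-aligned)
56..60  gid  (4B, 4-aligned)
60..64  -- padding (4B)
64..72  start_time  (8B, 8-aligned)
72..96  cpu  (24B, 8-aligned)
sizeof = 96, alignof = 8
— Block2 —
0..24  cpu  (24B, 8-aligned)
24..32  start_time  (8B, 8-aligned)
32..40  rss  (8B, 8-aligned)
40..84  prio  (44B, 4-aligned)
84..88  gid  (4B, 4-aligned)
sizeof = 88, alignof = 8
96 − 88 = 8

8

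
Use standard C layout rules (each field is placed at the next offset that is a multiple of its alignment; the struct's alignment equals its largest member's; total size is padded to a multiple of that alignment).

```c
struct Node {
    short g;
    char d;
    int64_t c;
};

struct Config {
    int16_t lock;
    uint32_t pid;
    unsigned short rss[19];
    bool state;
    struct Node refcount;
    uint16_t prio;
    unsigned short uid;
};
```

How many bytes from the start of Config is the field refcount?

48

Node: g at 0 (size 2, align 2) → ends 2; d at 2 (size 1, align 1) → ends 3; pad 5 to align 8 for c; c at 8 (size 8, align 8) → ends 16; total 16 bytes, alignment 8
lock at 0 (size 2, align 2) → ends 2
pad 2 to align 4 for pid
pid at 4 (size 4, align 4) → ends 8
rss at 8 (size 38, align 2) → ends 46
state at 46 (size 1, align 1) → ends 47
pad 1 to align 8 for refcount
refcount at 48 (size 16, align 8) → ends 64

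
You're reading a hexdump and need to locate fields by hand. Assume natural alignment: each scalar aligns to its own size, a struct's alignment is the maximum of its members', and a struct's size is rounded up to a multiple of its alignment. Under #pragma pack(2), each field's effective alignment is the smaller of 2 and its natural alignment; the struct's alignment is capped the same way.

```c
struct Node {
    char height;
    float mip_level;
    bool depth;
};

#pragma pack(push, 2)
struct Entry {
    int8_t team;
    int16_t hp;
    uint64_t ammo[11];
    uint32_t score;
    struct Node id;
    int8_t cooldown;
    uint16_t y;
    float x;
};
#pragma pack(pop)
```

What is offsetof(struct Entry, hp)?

2

Node: height at 0 (size 1, align 1) → ends 1; pad 3 to align 4 for mip_level; mip_level at 4 (size 4, align 4) → ends 8; depth at 8 (size 1, align 1) → ends 9; tail pad 3 to reach multiple of 4; total 12 bytes, alignment 4
team at 0 (size 1, align 1) → ends 1
pad 1 to align 2 for hp
hp at 2 (size 2, align 2) → ends 4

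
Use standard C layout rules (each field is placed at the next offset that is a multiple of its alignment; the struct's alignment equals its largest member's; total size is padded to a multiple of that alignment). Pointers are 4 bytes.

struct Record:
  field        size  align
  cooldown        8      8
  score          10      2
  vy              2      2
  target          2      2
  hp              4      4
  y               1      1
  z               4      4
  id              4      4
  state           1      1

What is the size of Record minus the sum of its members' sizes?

0..8  cooldown  (8B, 8-aligned)
8..18  score  (10B, 2-aligned)
18..20  vy  (2B, 2-aligned)
20..22  target  (2B, 2-aligned)
22..24  -- padding (2B)
24..28  hp  (4B, 4-aligned)
28..29  y  (1B, 1-aligned)
29..32  -- padding (3B)
32..36  z  (4B, 4-aligned)
36..40  id  (4B, 4-aligned)
40..41  state  (1B, 1-aligned)
41..48  -- tail padding (7B)
sizeof = 48, alignof = 8
data bytes 36, size 48 → padding 12

12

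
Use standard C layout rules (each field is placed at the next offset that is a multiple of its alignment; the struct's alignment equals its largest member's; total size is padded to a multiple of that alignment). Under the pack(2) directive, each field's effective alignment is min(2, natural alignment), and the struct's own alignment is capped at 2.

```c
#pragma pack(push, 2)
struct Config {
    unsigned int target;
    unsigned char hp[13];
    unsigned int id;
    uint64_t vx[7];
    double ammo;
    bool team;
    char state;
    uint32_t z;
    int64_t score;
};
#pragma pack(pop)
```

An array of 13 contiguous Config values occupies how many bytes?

1300

target at 0 (size 4, align 2) → ends 4
hp at 4 (size 13, align 1) → ends 17
pad 1 to align 2 for id
id at 18 (size 4, align 2) → ends 22
vx at 22 (size 56, align 2) → ends 78
ammo at 78 (size 8, align 2) → ends 86
team at 86 (size 1, align 1) → ends 87
state at 87 (size 1, align 1) → ends 88
z at 88 (size 4, align 2) → ends 92
score at 92 (size 8, align 2) → ends 100
total 100 bytes, alignment 2
array of 13: 13 × 100 = 1300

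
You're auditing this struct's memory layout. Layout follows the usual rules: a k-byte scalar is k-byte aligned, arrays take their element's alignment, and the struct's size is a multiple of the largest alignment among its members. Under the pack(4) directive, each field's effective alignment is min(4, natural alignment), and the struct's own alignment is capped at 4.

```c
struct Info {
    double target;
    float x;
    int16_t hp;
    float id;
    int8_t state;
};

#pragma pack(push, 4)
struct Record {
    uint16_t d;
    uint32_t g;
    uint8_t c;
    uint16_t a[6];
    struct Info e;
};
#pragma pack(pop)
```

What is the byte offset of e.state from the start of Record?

44

Info: 0..8  target  (8B, 8-aligned); 8..12  x  (4B, 4-aligned); 12..14  hp  (2B, 2-aligned); 14..16  -- padding (2B); 16..20  id  (4B, 4-aligned); 20..21  state  (1B, 1-aligned); 21..24  -- tail padding (3B); sizeof = 24, alignof = 8
0..2  d  (2B, 2-aligned)
2..4  -- padding (2B)
4..8  g  (4B, 4-aligned)
8..9  c  (1B, 1-aligned)
9..10  -- padding (1B)
10..22  a  (12B, 2-aligned)
22..24  -- padding (2B)
24..48  e  (24B, 4-aligned)
within Info: state at 20
24 + 20 = 44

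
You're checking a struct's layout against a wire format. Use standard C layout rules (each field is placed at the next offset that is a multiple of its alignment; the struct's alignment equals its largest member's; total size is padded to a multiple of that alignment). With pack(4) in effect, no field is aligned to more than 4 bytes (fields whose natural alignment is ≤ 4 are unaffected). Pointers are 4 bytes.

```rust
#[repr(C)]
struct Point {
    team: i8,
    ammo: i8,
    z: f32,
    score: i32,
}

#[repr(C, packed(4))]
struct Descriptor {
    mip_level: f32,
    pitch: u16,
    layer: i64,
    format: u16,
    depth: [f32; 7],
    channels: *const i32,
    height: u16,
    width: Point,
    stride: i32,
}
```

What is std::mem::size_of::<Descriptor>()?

Point: @0: team [1B, align 1] → 1; @1: ammo [1B, align 1] → 2; +2 pad (align 4); @4: z [4B, align 4] → 8; @8: score [4B, align 4] → 12; size 12, align 4
@0: mip_level [4B, align 4] → 4
@4: pitch [2B, align 2] → 6
+2 pad (align 4)
@8: layer [8B, align 4] → 16
@16: format [2B, align 2] → 18
+2 pad (align 4)
@20: depth [28B, align 4] → 48
@48: channels [4B, align 4] → 52
@52: height [2B, align 2] → 54
+2 pad (align 4)
@56: width [12B, align 4] → 68
@68: stride [4B, align 4] → 72
size 72, align 4

72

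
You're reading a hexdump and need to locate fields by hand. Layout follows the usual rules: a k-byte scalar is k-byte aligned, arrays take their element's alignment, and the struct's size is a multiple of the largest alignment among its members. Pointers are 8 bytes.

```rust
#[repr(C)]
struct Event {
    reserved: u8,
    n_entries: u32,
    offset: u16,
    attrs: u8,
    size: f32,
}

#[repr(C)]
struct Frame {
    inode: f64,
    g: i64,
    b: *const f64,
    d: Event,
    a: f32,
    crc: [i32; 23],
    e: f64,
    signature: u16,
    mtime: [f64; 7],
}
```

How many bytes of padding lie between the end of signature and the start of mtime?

Event: @0: reserved [1B, align 1] → 1; +3 pad (align 4); @4: n_entries [4B, align 4] → 8; @8: offset [2B, align 2] → 10; @10: attrs [1B, align 1] → 11; +1 pad (align 4); @12: size [4B, align 4] → 16; size 16, align 4
@0: inode [8B, align 8] → 8
@8: g [8B, align 8] → 16
@16: b [8B, align 8] → 24
@24: d [16B, align 4] → 40
@40: a [4B, align 4] → 44
@44: crc [92B, align 4] → 136
@136: e [8B, align 8] → 144
@144: signature [2B, align 2] → 146
+6 pad (align 8)
@152: mtime [56B, align 8] → 208

6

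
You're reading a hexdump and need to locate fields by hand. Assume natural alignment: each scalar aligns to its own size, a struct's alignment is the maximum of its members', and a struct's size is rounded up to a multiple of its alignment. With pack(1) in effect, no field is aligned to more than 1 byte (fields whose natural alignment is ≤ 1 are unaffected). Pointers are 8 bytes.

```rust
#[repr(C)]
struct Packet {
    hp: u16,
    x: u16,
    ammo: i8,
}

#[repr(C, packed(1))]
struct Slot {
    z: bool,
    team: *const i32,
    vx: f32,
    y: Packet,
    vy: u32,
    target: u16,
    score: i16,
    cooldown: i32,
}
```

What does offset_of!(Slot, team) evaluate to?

1

Packet: hp at 0 (size 2, align 2) → ends 2; x at 2 (size 2, align 2) → ends 4; ammo at 4 (size 1, align 1) → ends 5; tail pad 1 to reach multiple of 2; total 6 bytes, alignment 2
z at 0 (size 1, align 1) → ends 1
team at 1 (size 8, align 1) → ends 9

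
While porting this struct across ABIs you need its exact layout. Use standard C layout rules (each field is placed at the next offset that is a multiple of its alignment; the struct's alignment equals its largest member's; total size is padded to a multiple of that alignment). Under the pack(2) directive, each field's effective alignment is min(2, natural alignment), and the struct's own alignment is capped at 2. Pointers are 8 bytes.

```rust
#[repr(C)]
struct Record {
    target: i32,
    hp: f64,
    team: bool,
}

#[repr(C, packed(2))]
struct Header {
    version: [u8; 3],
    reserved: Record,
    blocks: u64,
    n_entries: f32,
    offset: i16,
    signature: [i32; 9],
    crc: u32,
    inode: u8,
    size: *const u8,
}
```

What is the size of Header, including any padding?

92 bytes

Record: 0..4  target  (4B, 4-aligned); 4..8  -- padding (4B); 8..16  hp  (8B, 8-aligned); 16..17  team  (1B, 1-aligned); 17..24  -- tail padding (7B); sizeof = 24, alignof = 8
0..3  version  (3B, 1-aligned)
3..4  -- padding (1B)
4..28  reserved  (24B, 2-aligned)
28..36  blocks  (8B, 2-aligned)
36..40  n_entries  (4B, 2-aligned)
40..42  offset  (2B, 2-aligned)
42..78  signature  (36B, 2-aligned)
78..82  crc  (4B, 2-aligned)
82..83  inode  (1B, 1-aligned)
83..84  -- padding (1B)
84..92  size  (8B, 2-aligned)
sizeof = 92, alignof = 2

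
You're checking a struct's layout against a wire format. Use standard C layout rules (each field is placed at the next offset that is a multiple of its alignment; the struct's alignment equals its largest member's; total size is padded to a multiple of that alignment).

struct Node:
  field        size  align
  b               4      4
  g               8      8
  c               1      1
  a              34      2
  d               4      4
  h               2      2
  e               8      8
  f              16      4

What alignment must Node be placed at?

member alignments: b=4, g=8, c=1, a=2, d=4, h=2, e=8, f=4
max = 8

8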